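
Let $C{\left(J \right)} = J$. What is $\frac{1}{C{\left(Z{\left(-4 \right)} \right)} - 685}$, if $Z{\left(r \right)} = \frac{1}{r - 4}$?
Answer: $- \frac{8}{5481} \approx -0.0014596$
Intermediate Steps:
$Z{\left(r \right)} = \frac{1}{-4 + r}$
$\frac{1}{C{\left(Z{\left(-4 \right)} \right)} - 685} = \frac{1}{\frac{1}{-4 - 4} - 685} = \frac{1}{\frac{1}{-8} - 685} = \frac{1}{- \frac{1}{8} - 685} = \frac{1}{- \frac{5481}{8}} = - \frac{8}{5481}$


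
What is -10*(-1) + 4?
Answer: 14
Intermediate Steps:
-10*(-1) + 4 = 10 + 4 = 14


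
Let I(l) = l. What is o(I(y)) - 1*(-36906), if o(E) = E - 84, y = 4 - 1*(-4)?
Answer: 36830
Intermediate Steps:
y = 8 (y = 4 + 4 = 8)
o(E) = -84 + E
o(I(y)) - 1*(-36906) = (-84 + 8) - 1*(-36906) = -76 + 36906 = 36830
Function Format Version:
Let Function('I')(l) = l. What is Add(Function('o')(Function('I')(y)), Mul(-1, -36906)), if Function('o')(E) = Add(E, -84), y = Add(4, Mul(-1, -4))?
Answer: 36830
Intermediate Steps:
y = 8 (y = Add(4, 4) = 8)
Function('o')(E) = Add(-84, E)
Add(Function('o')(Function('I')(y)), Mul(-1, -36906)) = Add(Add(-84, 8), Mul(-1, -36906)) = Add(-76, 36906) = 36830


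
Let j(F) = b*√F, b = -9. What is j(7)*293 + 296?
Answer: 296 - 2637*√7 ≈ -6680.8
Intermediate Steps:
j(F) = -9*√F
j(7)*293 + 296 = -9*√7*293 + 296 = -2637*√7 + 296 = 296 - 2637*√7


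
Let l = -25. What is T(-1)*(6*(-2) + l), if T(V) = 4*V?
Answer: 148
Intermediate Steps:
T(-1)*(6*(-2) + l) = (4*(-1))*(6*(-2) - 25) = -4*(-12 - 25) = -4*(-37) = 148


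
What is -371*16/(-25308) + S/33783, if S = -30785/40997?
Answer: 685049224463/2920968481959 ≈ 0.23453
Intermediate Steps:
S = -30785/40997 (S = -30785*1/40997 = -30785/40997 ≈ -0.75091)
-371*16/(-25308) + S/33783 = -371*16/(-25308) - 30785/40997/33783 = -5936*(-1/25308) - 30785/40997*1/33783 = 1484/6327 - 30785/1385001651 = 685049224463/2920968481959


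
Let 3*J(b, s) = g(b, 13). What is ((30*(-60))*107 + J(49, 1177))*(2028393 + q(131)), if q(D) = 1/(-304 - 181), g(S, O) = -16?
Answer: -568438395320864/1455 ≈ -3.9068e+11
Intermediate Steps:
J(b, s) = -16/3 (J(b, s) = (⅓)*(-16) = -16/3)
q(D) = -1/485 (q(D) = 1/(-485) = -1/485)
((30*(-60))*107 + J(49, 1177))*(2028393 + q(131)) = ((30*(-60))*107 - 16/3)*(2028393 - 1/485) = (-1800*107 - 16/3)*(983770604/485) = (-192600 - 16/3)*(983770604/485) = -577816/3*983770604/485 = -568438395320864/1455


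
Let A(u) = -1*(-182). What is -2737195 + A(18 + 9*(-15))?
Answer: -2737013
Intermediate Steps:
A(u) = 182
-2737195 + A(18 + 9*(-15)) = -2737195 + 182 = -2737013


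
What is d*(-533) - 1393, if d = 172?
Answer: -93069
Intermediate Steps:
d*(-533) - 1393 = 172*(-533) - 1393 = -91676 - 1393 = -93069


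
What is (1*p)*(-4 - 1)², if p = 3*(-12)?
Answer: -900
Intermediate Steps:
p = -36
(1*p)*(-4 - 1)² = (1*(-36))*(-4 - 1)² = -36*(-5)² = -36*25 = -900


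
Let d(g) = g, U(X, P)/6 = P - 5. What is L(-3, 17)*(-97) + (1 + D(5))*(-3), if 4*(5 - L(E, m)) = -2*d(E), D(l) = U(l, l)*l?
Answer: -685/2 ≈ -342.50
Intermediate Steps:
U(X, P) = -30 + 6*P (U(X, P) = 6*(P - 5) = 6*(-5 + P) = -30 + 6*P)
D(l) = l*(-30 + 6*l) (D(l) = (-30 + 6*l)*l = l*(-30 + 6*l))
L(E, m) = 5 + E/2 (L(E, m) = 5 - (-1)*E/2 = 5 + E/2)
L(-3, 17)*(-97) + (1 + D(5))*(-3) = (5 + (½)*(-3))*(-97) + (1 + 6*5*(-5 + 5))*(-3) = (5 - 3/2)*(-97) + (1 + 6*5*0)*(-3) = (7/2)*(-97) + (1 + 0)*(-3) = -679/2 + 1*(-3) = -679/2 - 3 = -685/2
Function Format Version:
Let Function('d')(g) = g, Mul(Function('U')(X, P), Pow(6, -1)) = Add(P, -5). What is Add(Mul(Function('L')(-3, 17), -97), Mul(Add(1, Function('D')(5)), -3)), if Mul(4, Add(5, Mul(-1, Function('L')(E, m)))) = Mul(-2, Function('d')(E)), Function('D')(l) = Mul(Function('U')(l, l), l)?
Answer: Rational(-685, 2) ≈ -342.50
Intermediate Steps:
Function('U')(X, P) = Add(-30, Mul(6, P)) (Function('U')(X, P) = Mul(6, Add(P, -5)) = Mul(6, Add(-5, P)) = Add(-30, Mul(6, P)))
Function('D')(l) = Mul(l, Add(-30, Mul(6, l))) (Function('D')(l) = Mul(Add(-30, Mul(6, l)), l) = Mul(l, Add(-30, Mul(6, l))))
Function('L')(E, m) = Add(5, Mul(Rational(1, 2), E)) (Function('L')(E, m) = Add(5, Mul(Rational(-1, 4), Mul(-2, E))) = Add(5, Mul(Rational(1, 2), E)))
Add(Mul(Function('L')(-3, 17), -97), Mul(Add(1, Function('D')(5)), -3)) = Add(Mul(Add(5, Mul(Rational(1, 2), -3)), -97), Mul(Add(1, Mul(6, 5, Add(-5, 5))), -3)) = Add(Mul(Add(5, Rational(-3, 2)), -97), Mul(Add(1, Mul(6, 5, 0)), -3)) = Add(Mul(Rational(7, 2), -97), Mul(Add(1, 0), -3)) = Add(Rational(-679, 2), Mul(1, -3)) = Add(Rational(-679, 2), -3) = Rational(-685, 2)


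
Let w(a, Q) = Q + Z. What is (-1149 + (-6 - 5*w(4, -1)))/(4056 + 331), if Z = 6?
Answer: -1180/4387 ≈ -0.26898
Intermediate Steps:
w(a, Q) = 6 + Q (w(a, Q) = Q + 6 = 6 + Q)
(-1149 + (-6 - 5*w(4, -1)))/(4056 + 331) = (-1149 + (-6 - 5*(6 - 1)))/(4056 + 331) = (-1149 + (-6 - 5*5))/4387 = (-1149 + (-6 - 25))*(1/4387) = (-1149 - 31)*(1/4387) = -1180*1/4387 = -1180/4387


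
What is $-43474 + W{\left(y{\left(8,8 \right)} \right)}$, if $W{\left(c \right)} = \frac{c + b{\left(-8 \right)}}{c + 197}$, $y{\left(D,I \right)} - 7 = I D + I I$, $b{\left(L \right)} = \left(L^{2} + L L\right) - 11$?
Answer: $- \frac{3608279}{83} \approx -43473.0$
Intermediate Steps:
$b{\left(L \right)} = -11 + 2 L^{2}$ ($b{\left(L \right)} = \left(L^{2} + L^{2}\right) - 11 = 2 L^{2} - 11 = -11 + 2 L^{2}$)
$y{\left(D,I \right)} = 7 + I^{2} + D I$ ($y{\left(D,I \right)} = 7 + \left(I D + I I\right) = 7 + \left(D I + I^{2}\right) = 7 + \left(I^{2} + D I\right) = 7 + I^{2} + D I$)
$W{\left(c \right)} = \frac{117 + c}{197 + c}$ ($W{\left(c \right)} = \frac{c - \left(11 - 2 \left(-8\right)^{2}\right)}{c + 197} = \frac{c + \left(-11 + 2 \cdot 64\right)}{197 + c} = \frac{c + \left(-11 + 128\right)}{197 + c} = \frac{c + 117}{197 + c} = \frac{117 + c}{197 + c}$)
$-43474 + W{\left(y{\left(8,8 \right)} \right)} = -43474 + \frac{117 + \left(7 + 8^{2} + 8 \cdot 8\right)}{197 + \left(7 + 8^{2} + 8 \cdot 8\right)} = -43474 + \frac{117 + \left(7 + 64 + 64\right)}{197 + \left(7 + 64 + 64\right)} = -43474 + \frac{117 + 135}{197 + 135} = -43474 + \frac{1}{332} \cdot 252 = -43474 + \frac{63}{83} = - \frac{3608279}{83}$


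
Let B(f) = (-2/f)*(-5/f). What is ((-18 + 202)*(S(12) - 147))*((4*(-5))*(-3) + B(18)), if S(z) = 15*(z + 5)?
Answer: 3578800/3 ≈ 1.1929e+6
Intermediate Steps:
S(z) = 75 + 15*z (S(z) = 15*(5 + z) = 75 + 15*z)
B(f) = 10/f²
((-18 + 202)*(S(12) - 147))*((4*(-5))*(-3) + B(18)) = ((-18 + 202)*((75 + 15*12) - 147))*((4*(-5))*(-3) + 10/18²) = (184*((75 + 180) - 147))*(-20*(-3) + 10*(1/324)) = (184*(255 - 147))*(60 + 5/162) = (184*108)*(9725/162) = 19872*(9725/162) = 3578800/3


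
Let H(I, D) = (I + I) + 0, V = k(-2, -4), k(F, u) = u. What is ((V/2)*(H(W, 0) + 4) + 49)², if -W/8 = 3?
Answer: 18769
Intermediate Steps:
W = -24 (W = -8*3 = -24)
V = -4
H(I, D) = 2*I (H(I, D) = 2*I + 0 = 2*I)
((V/2)*(H(W, 0) + 4) + 49)² = ((-4/2)*(2*(-24) + 4) + 49)² = ((-4*½)*(-48 + 4) + 49)² = (-2*(-44) + 49)² = (88 + 49)² = 137² = 18769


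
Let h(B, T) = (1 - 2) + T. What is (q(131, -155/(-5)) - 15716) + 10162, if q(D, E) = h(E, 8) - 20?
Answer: -5567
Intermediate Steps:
h(B, T) = -1 + T
q(D, E) = -13 (q(D, E) = (-1 + 8) - 20 = 7 - 20 = -13)
(q(131, -155/(-5)) - 15716) + 10162 = (-13 - 15716) + 10162 = -15729 + 10162 = -5567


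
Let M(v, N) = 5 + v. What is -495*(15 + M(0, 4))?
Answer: -9900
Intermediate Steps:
-495*(15 + M(0, 4)) = -495*(15 + (5 + 0)) = -495*(15 + 5) = -495*20 = -45*220 = -9900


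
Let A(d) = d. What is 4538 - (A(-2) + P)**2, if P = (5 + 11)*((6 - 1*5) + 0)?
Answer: 4342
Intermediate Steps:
P = 16 (P = 16*((6 - 5) + 0) = 16*(1 + 0) = 16*1 = 16)
4538 - (A(-2) + P)**2 = 4538 - (-2 + 16)**2 = 4538 - 1*14**2 = 4538 - 1*196 = 4538 - 196 = 4342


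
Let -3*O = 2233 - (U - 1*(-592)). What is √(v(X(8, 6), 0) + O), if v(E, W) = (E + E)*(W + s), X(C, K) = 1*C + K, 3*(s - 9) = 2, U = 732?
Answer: I*√291/3 ≈ 5.6862*I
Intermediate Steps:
s = 29/3 (s = 9 + (⅓)*2 = 9 + ⅔ = 29/3 ≈ 9.6667)
X(C, K) = C + K
v(E, W) = 2*E*(29/3 + W) (v(E, W) = (E + E)*(W + 29/3) = (2*E)*(29/3 + W) = 2*E*(29/3 + W))
O = -303 (O = -(2233 - (732 - 1*(-592)))/3 = -(2233 - (732 + 592))/3 = -(2233 - 1*1324)/3 = -(2233 - 1324)/3 = -⅓*909 = -303)
√(v(X(8, 6), 0) + O) = √(2*(8 + 6)*(29 + 3*0)/3 - 303) = √((⅔)*14*(29 + 0) - 303) = √((⅔)*14*29 - 303) = √(812/3 - 303) = √(-97/3) = I*√291/3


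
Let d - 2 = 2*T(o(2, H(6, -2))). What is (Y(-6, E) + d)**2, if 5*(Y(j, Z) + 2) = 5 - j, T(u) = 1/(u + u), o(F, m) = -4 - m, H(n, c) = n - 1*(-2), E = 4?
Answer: 16129/3600 ≈ 4.4803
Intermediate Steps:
H(n, c) = 2 + n (H(n, c) = n + 2 = 2 + n)
T(u) = 1/(2*u)
Y(j, Z) = -1 - j/5 (Y(j, Z) = -2 + (5 - j)/5 = -2 + (1 - j/5) = -1 - j/5)
d = 23/12 (d = 2 + 2*(1/(2*(-4 - (2 + 6)))) = 2 + 2*(1/(2*(-4 - 1*8))) = 2 + 2*(1/(2*(-4 - 8))) = 2 + 2*((1/2)/(-12)) = 2 + 2*((1/2)*(-1/12)) = 2 + 2*(-1/24) = 2 - 1/12 = 23/12 ≈ 1.9167)
(Y(-6, E) + d)**2 = ((-1 - 1/5*(-6)) + 23/12)**2 = ((-1 + 6/5) + 23/12)**2 = (1/5 + 23/12)**2 = (127/60)**2 = 16129/3600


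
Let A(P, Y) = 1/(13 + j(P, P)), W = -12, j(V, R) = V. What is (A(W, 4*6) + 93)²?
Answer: 8836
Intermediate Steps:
A(P, Y) = 1/(13 + P)
(A(W, 4*6) + 93)² = (1/(13 - 12) + 93)² = (1/1 + 93)² = (1 + 93)² = 94² = 8836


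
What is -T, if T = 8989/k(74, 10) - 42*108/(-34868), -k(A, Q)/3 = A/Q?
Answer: 391659691/967587 ≈ 404.78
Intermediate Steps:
k(A, Q) = -3*A/Q
T = -391659691/967587 (T = 8989/((-3*74/10)) - 42*108/(-34868) = 8989/((-3*74*1/10)) - 4536*(-1/34868) = 8989/(-111/5) + 1134/8717 = 8989*(-5/111) + 1134/8717 = -44945/111 + 1134/8717 = -391659691/967587 ≈ -404.78)
-T = -1*(-391659691/967587) = 391659691/967587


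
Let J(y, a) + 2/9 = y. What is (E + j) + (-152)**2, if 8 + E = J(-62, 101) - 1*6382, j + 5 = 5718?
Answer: 201283/9 ≈ 22365.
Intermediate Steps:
j = 5713 (j = -5 + 5718 = 5713)
J(y, a) = -2/9 + y
E = -58070/9 (E = -8 + ((-2/9 - 62) - 1*6382) = -8 + (-560/9 - 6382) = -8 - 57998/9 = -58070/9 ≈ -6452.2)
(E + j) + (-152)**2 = (-58070/9 + 5713) + (-152)**2 = -6653/9 + 23104 = 201283/9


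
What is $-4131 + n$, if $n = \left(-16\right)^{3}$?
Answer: $-8227$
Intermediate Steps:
$n = -4096$
$-4131 + n = -4131 - 4096 = -8227$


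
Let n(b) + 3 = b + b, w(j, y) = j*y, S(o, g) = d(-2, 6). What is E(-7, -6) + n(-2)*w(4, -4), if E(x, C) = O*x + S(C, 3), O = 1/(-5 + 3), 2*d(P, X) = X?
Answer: 237/2 ≈ 118.50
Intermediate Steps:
d(P, X) = X/2
S(o, g) = 3 (S(o, g) = (1/2)*6 = 3)
O = -1/2 (O = 1/(-2) = -1/2 ≈ -0.50000)
E(x, C) = 3 - x/2 (E(x, C) = -x/2 + 3 = 3 - x/2)
n(b) = -3 + 2*b (n(b) = -3 + (b + b) = -3 + 2*b)
E(-7, -6) + n(-2)*w(4, -4) = (3 - 1/2*(-7)) + (-3 + 2*(-2))*(4*(-4)) = (3 + 7/2) + (-3 - 4)*(-16) = 13/2 - 7*(-16) = 13/2 + 112 = 237/2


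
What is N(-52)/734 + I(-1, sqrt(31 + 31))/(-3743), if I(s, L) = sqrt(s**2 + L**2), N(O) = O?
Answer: -26/367 - 3*sqrt(7)/3743 ≈ -0.072965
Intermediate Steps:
I(s, L) = sqrt(L**2 + s**2)
N(-52)/734 + I(-1, sqrt(31 + 31))/(-3743) = -52/734 + sqrt((sqrt(31 + 31))**2 + (-1)**2)/(-3743) = -52*1/734 + sqrt((sqrt(62))**2 + 1)*(-1/3743) = -26/367 + sqrt(62 + 1)*(-1/3743) = -26/367 + sqrt(63)*(-1/3743) = -26/367 + (3*sqrt(7))*(-1/3743) = -26/367 - 3*sqrt(7)/3743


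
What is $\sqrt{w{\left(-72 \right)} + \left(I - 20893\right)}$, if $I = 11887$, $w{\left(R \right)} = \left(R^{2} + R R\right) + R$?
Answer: $\sqrt{1290} \approx 35.917$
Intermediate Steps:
$w{\left(R \right)} = R + 2 R^{2}$ ($w{\left(R \right)} = \left(R^{2} + R^{2}\right) + R = 2 R^{2} + R = R + 2 R^{2}$)
$\sqrt{w{\left(-72 \right)} + \left(I - 20893\right)} = \sqrt{- 72 \left(1 + 2 \left(-72\right)\right) + \left(11887 - 20893\right)} = \sqrt{- 72 \left(1 - 144\right) - 9006} = \sqrt{\left(-72\right) \left(-143\right) - 9006} = \sqrt{10296 - 9006} = \sqrt{1290}$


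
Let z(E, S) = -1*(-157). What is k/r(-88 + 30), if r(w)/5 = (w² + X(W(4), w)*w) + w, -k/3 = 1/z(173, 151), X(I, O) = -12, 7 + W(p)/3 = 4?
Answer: -1/1047190 ≈ -9.5494e-7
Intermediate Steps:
W(p) = -9 (W(p) = -21 + 3*4 = -21 + 12 = -9)
z(E, S) = 157
k = -3/157 ≈ -0.019108
r(w) = -55*w + 5*w² (r(w) = 5*((w² - 12*w) + w) = 5*(w² - 11*w) = -55*w + 5*w²)
k/r(-88 + 30) = -3*1/(5*(-88 + 30)*(-11 + (-88 + 30)))/157 = -3*(-1/(290*(-11 - 58)))/157 = -3/(157*(5*(-58)*(-69))) = -3/157/20010 = -3/157*1/20010 = -1/1047190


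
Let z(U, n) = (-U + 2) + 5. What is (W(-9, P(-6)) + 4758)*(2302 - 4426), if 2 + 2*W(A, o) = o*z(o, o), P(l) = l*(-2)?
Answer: -10040148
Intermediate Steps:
P(l) = -2*l
z(U, n) = 7 - U (z(U, n) = (2 - U) + 5 = 7 - U)
W(A, o) = -1 + o*(7 - o)/2 (W(A, o) = -1 + (o*(7 - o))/2 = -1 + o*(7 - o)/2)
(W(-9, P(-6)) + 4758)*(2302 - 4426) = ((-1 - (-2*(-6))*(-7 - 2*(-6))/2) + 4758)*(2302 - 4426) = ((-1 - ½*12*(-7 + 12)) + 4758)*(-2124) = ((-1 - ½*12*5) + 4758)*(-2124) = ((-1 - 30) + 4758)*(-2124) = (-31 + 4758)*(-2124) = 4727*(-2124) = -10040148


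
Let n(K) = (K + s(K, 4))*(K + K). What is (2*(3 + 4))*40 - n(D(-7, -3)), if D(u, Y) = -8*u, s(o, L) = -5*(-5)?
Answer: -8512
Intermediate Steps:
s(o, L) = 25
n(K) = 2*K*(25 + K) (n(K) = (K + 25)*(K + K) = (25 + K)*(2*K) = 2*K*(25 + K))
(2*(3 + 4))*40 - n(D(-7, -3)) = (2*(3 + 4))*40 - 2*(-8*(-7))*(25 - 8*(-7)) = (2*7)*40 - 2*56*(25 + 56) = 14*40 - 2*56*81 = 560 - 1*9072 = 560 - 9072 = -8512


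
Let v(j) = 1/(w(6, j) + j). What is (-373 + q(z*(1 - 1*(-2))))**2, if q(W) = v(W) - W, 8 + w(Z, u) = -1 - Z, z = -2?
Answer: 59413264/441 ≈ 1.3472e+5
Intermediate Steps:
w(Z, u) = -9 - Z (w(Z, u) = -8 + (-1 - Z) = -9 - Z)
v(j) = 1/(-15 + j) (v(j) = 1/((-9 - 1*6) + j) = 1/((-9 - 6) + j) = 1/(-15 + j))
q(W) = 1/(-15 + W) - W
(-373 + q(z*(1 - 1*(-2))))**2 = (-373 + (1 - (-2*(1 - 1*(-2)))*(-15 - 2*(1 - 1*(-2))))/(-15 - 2*(1 - 1*(-2))))**2 = (-373 + (1 - (-2*(1 + 2))*(-15 - 2*(1 + 2)))/(-15 - 2*(1 + 2)))**2 = (-373 + (1 - (-2*3)*(-15 - 2*3))/(-15 - 2*3))**2 = (-373 + (1 - 1*(-6)*(-15 - 6))/(-15 - 6))**2 = (-373 + (1 - 1*(-6)*(-21))/(-21))**2 = (-373 - (1 - 126)/21)**2 = (-373 - 1/21*(-125))**2 = (-373 + 125/21)**2 = (-7708/21)**2 = 59413264/441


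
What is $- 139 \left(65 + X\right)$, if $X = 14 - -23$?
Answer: $-14178$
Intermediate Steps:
$X = 37$ ($X = 14 + 23 = 37$)
$- 139 \left(65 + X\right) = - 139 \left(65 + 37\right) = \left(-139\right) 102 = -14178$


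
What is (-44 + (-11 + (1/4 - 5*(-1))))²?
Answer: 39601/16 ≈ 2475.1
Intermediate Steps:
(-44 + (-11 + (1/4 - 5*(-1))))² = (-44 + (-11 + (1*(¼) + 5)))² = (-44 + (-11 + (¼ + 5)))² = (-44 + (-11 + 21/4))² = (-44 - 23/4)² = (-199/4)² = 39601/16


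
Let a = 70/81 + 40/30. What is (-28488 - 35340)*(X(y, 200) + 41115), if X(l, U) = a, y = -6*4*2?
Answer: -2624428484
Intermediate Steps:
y = -48 (y = -24*2 = -48)
a = 178/81 (a = 70*(1/81) + 40*(1/30) = 70/81 + 4/3 = 178/81 ≈ 2.1975)
X(l, U) = 178/81
(-28488 - 35340)*(X(y, 200) + 41115) = (-28488 - 35340)*(178/81 + 41115) = -63828*3330493/81 = -2624428484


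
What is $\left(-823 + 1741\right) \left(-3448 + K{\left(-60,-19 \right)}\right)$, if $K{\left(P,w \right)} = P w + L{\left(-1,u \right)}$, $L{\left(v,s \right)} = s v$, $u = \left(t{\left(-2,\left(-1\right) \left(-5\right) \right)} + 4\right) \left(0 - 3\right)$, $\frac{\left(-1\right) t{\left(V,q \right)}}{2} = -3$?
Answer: $-2091204$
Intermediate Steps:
$t{\left(V,q \right)} = 6$ ($t{\left(V,q \right)} = \left(-2\right) \left(-3\right) = 6$)
$u = -30$ ($u = \left(6 + 4\right) \left(0 - 3\right) = 10 \left(-3\right) = -30$)
$K{\left(P,w \right)} = 30 + P w$ ($K{\left(P,w \right)} = P w - -30 = P w + 30 = 30 + P w$)
$\left(-823 + 1741\right) \left(-3448 + K{\left(-60,-19 \right)}\right) = \left(-823 + 1741\right) \left(-3448 + \left(30 - -1140\right)\right) = 918 \left(-3448 + \left(30 + 1140\right)\right) = 918 \left(-3448 + 1170\right) = 918 \left(-2278\right) = -2091204$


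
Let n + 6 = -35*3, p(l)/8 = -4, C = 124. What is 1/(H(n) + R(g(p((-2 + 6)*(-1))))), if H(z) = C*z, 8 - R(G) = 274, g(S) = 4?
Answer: -1/14030 ≈ -7.1276e-5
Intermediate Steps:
p(l) = -32 (p(l) = 8*(-4) = -32)
R(G) = -266 (R(G) = 8 - 1*274 = 8 - 274 = -266)
n = -111 (n = -6 - 35*3 = -6 - 105 = -111)
H(z) = 124*z
1/(H(n) + R(g(p((-2 + 6)*(-1))))) = 1/(124*(-111) - 266) = 1/(-13764 - 266) = 1/(-14030) = -1/14030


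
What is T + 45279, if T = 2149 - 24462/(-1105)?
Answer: 52432402/1105 ≈ 47450.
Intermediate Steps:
T = 2399107/1105 (T = 2149 - 24462*(-1/1105) = 2149 + 24462/1105 = 2399107/1105 ≈ 2171.1)
T + 45279 = 2399107/1105 + 45279 = 52432402/1105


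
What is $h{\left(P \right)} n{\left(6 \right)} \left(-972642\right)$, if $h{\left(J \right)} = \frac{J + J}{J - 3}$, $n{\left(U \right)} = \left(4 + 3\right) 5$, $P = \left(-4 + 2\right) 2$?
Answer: $-38905680$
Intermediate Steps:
$P = -4$ ($P = \left(-2\right) 2 = -4$)
$n{\left(U \right)} = 35$ ($n{\left(U \right)} = 7 \cdot 5 = 35$)
$h{\left(J \right)} = \frac{2 J}{-3 + J}$
$h{\left(P \right)} n{\left(6 \right)} \left(-972642\right) = 2 \left(-4\right) \frac{1}{-3 - 4} \cdot 35 \left(-972642\right) = 2 \left(-4\right) \frac{1}{-7} \cdot 35 \left(-972642\right) = 2 \left(-4\right) \left(- \frac{1}{7}\right) 35 \left(-972642\right) = \frac{8}{7} \cdot 35 \left(-972642\right) = 40 \left(-972642\right) = -38905680$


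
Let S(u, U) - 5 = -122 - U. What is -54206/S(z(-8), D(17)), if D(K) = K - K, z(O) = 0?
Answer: 54206/117 ≈ 463.30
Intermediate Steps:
D(K) = 0
S(u, U) = -117 - U (S(u, U) = 5 + (-122 - U) = -117 - U)
-54206/S(z(-8), D(17)) = -54206/(-117 - 1*0) = -54206/(-117 + 0) = -54206/(-117) = -54206*(-1/117) = 54206/117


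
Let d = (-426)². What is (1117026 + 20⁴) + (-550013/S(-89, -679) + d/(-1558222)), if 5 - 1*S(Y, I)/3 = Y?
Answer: 280145944329293/219709302 ≈ 1.2751e+6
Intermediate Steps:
S(Y, I) = 15 - 3*Y
d = 181476
(1117026 + 20⁴) + (-550013/S(-89, -679) + d/(-1558222)) = (1117026 + 20⁴) + (-550013/(15 - 3*(-89)) + 181476/(-1558222)) = (1117026 + 160000) + (-550013/(15 + 267) + 181476*(-1/1558222)) = 1277026 + (-550013/282 - 90738/779111) = 1277026 - 428546766559/219709302 = 280145944329293/219709302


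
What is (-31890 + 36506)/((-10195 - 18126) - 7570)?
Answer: -4616/35891 ≈ -0.12861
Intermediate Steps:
(-31890 + 36506)/((-10195 - 18126) - 7570) = 4616/(-28321 - 7570) = 4616/(-35891) = 4616*(-1/35891) = -4616/35891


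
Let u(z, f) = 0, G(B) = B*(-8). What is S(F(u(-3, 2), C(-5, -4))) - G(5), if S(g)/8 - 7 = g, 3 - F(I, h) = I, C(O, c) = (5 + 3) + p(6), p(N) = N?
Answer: 120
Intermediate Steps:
C(O, c) = 14 (C(O, c) = (5 + 3) + 6 = 8 + 6 = 14)
G(B) = -8*B
F(I, h) = 3 - I
S(g) = 56 + 8*g
S(F(u(-3, 2), C(-5, -4))) - G(5) = (56 + 8*(3 - 1*0)) - (-8)*5 = (56 + 8*(3 + 0)) - 1*(-40) = (56 + 8*3) + 40 = (56 + 24) + 40 = 80 + 40 = 120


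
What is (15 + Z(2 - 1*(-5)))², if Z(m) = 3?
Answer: 324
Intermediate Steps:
(15 + Z(2 - 1*(-5)))² = (15 + 3)² = 18² = 324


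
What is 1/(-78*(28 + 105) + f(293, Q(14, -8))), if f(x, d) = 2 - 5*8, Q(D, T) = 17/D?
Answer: -1/10412 ≈ -9.6043e-5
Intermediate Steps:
f(x, d) = -38 (f(x, d) = 2 - 40 = -38)
1/(-78*(28 + 105) + f(293, Q(14, -8))) = 1/(-78*(28 + 105) - 38) = 1/(-78*133 - 38) = 1/(-10374 - 38) = 1/(-10412) = -1/10412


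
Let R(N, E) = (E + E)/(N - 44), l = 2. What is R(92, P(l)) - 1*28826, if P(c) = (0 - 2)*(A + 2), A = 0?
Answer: -172957/6 ≈ -28826.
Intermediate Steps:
P(c) = -4 (P(c) = (0 - 2)*(0 + 2) = -2*2 = -4)
R(N, E) = 2*E/(-44 + N) (R(N, E) = (2*E)/(-44 + N) = 2*E/(-44 + N))
R(92, P(l)) - 1*28826 = 2*(-4)/(-44 + 92) - 1*28826 = 2*(-4)/48 - 28826 = 2*(-4)*(1/48) - 28826 = -⅙ - 28826 = -172957/6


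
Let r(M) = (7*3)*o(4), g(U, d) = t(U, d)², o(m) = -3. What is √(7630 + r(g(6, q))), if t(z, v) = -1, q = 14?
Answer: √7567 ≈ 86.989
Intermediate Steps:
g(U, d) = 1 (g(U, d) = (-1)² = 1)
r(M) = -63 (r(M) = (7*3)*(-3) = 21*(-3) = -63)
√(7630 + r(g(6, q))) = √(7630 - 63) = √7567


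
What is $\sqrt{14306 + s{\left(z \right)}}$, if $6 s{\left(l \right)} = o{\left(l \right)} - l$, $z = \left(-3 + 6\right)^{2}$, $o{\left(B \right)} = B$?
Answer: $\sqrt{14306} \approx 119.61$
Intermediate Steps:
$z = 9$ ($z = 3^{2} = 9$)
$s{\left(l \right)} = 0$ ($s{\left(l \right)} = \frac{l - l}{6} = \frac{1}{6} \cdot 0 = 0$)
$\sqrt{14306 + s{\left(z \right)}} = \sqrt{14306 + 0} = \sqrt{14306}$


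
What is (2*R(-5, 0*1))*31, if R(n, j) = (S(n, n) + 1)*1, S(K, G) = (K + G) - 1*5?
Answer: -868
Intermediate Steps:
S(K, G) = -5 + G + K (S(K, G) = (G + K) - 5 = -5 + G + K)
R(n, j) = -4 + 2*n (R(n, j) = ((-5 + n + n) + 1)*1 = ((-5 + 2*n) + 1)*1 = (-4 + 2*n)*1 = -4 + 2*n)
(2*R(-5, 0*1))*31 = (2*(-4 + 2*(-5)))*31 = (2*(-4 - 10))*31 = (2*(-14))*31 = -28*31 = -868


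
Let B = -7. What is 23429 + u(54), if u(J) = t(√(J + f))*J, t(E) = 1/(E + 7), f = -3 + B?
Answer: 117523/5 - 108*√11/5 ≈ 23433.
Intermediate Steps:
f = -10 (f = -3 - 7 = -10)
t(E) = 1/(7 + E)
u(J) = J/(7 + √(-10 + J)) (u(J) = J/(7 + √(J - 10)) = J/(7 + √(-10 + J)))
23429 + u(54) = 23429 + 54/(7 + √(-10 + 54)) = 23429 + 54/(7 + √44) = 23429 + 54/(7 + 2*√11)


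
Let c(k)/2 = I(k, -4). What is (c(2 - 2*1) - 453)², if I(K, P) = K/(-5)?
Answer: 205209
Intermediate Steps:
I(K, P) = -K/5 (I(K, P) = K*(-⅕) = -K/5)
c(k) = -2*k/5 (c(k) = 2*(-k/5) = -2*k/5)
(c(2 - 2*1) - 453)² = (-2*(2 - 2*1)/5 - 453)² = (-2*(2 - 2)/5 - 453)² = (-⅖*0 - 453)² = (0 - 453)² = (-453)² = 205209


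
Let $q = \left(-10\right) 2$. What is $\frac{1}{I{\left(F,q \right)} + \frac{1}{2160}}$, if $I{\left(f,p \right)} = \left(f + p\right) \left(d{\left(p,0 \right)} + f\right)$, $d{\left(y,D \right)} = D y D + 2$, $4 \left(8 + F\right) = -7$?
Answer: $\frac{135}{31126} \approx 0.0043372$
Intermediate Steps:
$F = - \frac{39}{4}$ ($F = -8 + \frac{1}{4} \left(-7\right) = -8 - \frac{7}{4} = - \frac{39}{4} \approx -9.75$)
$d{\left(y,D \right)} = 2 + y D^{2}$ ($d{\left(y,D \right)} = y D^{2} + 2 = 2 + y D^{2}$)
$q = -20$
$I{\left(f,p \right)} = \left(2 + f\right) \left(f + p\right)$ ($I{\left(f,p \right)} = \left(f + p\right) \left(\left(2 + p 0^{2}\right) + f\right) = \left(f + p\right) \left(\left(2 + p 0\right) + f\right) = \left(f + p\right) \left(\left(2 + 0\right) + f\right) = \left(f + p\right) \left(2 + f\right) = \left(2 + f\right) \left(f + p\right)$)
$\frac{1}{I{\left(F,q \right)} + \frac{1}{2160}} = \frac{1}{\left(\left(- \frac{39}{4}\right)^{2} + 2 \left(- \frac{39}{4}\right) + 2 \left(-20\right) - -195\right) + \frac{1}{2160}} = \frac{1}{\left(\frac{1521}{16} - \frac{39}{2} - 40 + 195\right) + \frac{1}{2160}} = \frac{1}{\frac{3689}{16} + \frac{1}{2160}} = \frac{1}{\frac{31126}{135}} = \frac{135}{31126}$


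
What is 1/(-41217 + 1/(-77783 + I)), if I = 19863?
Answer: -57920/2387288641 ≈ -2.4262e-5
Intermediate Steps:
1/(-41217 + 1/(-77783 + I)) = 1/(-41217 + 1/(-77783 + 19863)) = 1/(-41217 + 1/(-57920)) = 1/(-41217 - 1/57920) = 1/(-2387288641/57920) = -57920/2387288641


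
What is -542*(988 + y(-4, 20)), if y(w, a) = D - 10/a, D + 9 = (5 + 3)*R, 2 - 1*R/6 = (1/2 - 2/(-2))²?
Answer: -523843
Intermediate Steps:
R = -3/2 (R = 12 - 6*(1/2 - 2/(-2))² = 12 - 6*(1*(½) - 2*(-½))² = 12 - 6*(½ + 1)² = 12 - 6*(3/2)² = 12 - 6*9/4 = 12 - 27/2 = -3/2 ≈ -1.5000)
D = -21 (D = -9 + (5 + 3)*(-3/2) = -9 + 8*(-3/2) = -9 - 12 = -21)
y(w, a) = -21 - 10/a
-542*(988 + y(-4, 20)) = -542*(988 + (-21 - 10/20)) = -542*(988 + (-21 - 10*1/20)) = -542*(988 + (-21 - ½)) = -542*(988 - 43/2) = -542*1933/2 = -523843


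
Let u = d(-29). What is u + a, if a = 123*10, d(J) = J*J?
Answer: 2071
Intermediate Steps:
d(J) = J**2
a = 1230
u = 841 (u = (-29)**2 = 841)
u + a = 841 + 1230 = 2071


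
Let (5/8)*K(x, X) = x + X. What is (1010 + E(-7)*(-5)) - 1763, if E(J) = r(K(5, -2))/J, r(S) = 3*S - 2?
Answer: -5209/7 ≈ -744.14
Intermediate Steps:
K(x, X) = 8*X/5 + 8*x/5 (K(x, X) = 8*(x + X)/5 = 8*(X + x)/5 = 8*X/5 + 8*x/5)
r(S) = -2 + 3*S
E(J) = 62/(5*J) (E(J) = (-2 + 3*((8/5)*(-2) + (8/5)*5))/J = (-2 + 3*(-16/5 + 8))/J = (-2 + 3*(24/5))/J = (-2 + 72/5)/J = 62/(5*J))
(1010 + E(-7)*(-5)) - 1763 = (1010 + ((62/5)/(-7))*(-5)) - 1763 = (1010 + ((62/5)*(-⅐))*(-5)) - 1763 = (1010 - 62/35*(-5)) - 1763 = (1010 + 62/7) - 1763 = 7132/7 - 1763 = -5209/7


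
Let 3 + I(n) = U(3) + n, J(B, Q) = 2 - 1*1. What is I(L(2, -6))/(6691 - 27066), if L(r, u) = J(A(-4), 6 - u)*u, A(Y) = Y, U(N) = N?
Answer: 6/20375 ≈ 0.00029448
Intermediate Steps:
J(B, Q) = 1 (J(B, Q) = 2 - 1 = 1)
L(r, u) = u (L(r, u) = 1*u = u)
I(n) = n (I(n) = -3 + (3 + n) = n)
I(L(2, -6))/(6691 - 27066) = -6/(6691 - 27066) = -6/(-20375) = -6*(-1/20375) = 6/20375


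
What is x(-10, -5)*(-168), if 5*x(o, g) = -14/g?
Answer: -2352/25 ≈ -94.080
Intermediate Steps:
x(o, g) = -14/(5*g) (x(o, g) = (-14/g)/5 = -14/(5*g))
x(-10, -5)*(-168) = -14/5/(-5)*(-168) = -14/5*(-1/5)*(-168) = (14/25)*(-168) = -2352/25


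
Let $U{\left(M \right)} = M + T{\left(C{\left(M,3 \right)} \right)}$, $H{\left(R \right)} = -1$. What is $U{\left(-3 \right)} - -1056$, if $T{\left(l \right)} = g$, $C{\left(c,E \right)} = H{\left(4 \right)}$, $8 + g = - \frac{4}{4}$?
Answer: $1044$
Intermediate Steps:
$g = -9$ ($g = -8 - \frac{4}{4} = -8 - 1 = -9$)
$C{\left(c,E \right)} = -1$
$T{\left(l \right)} = -9$
$U{\left(M \right)} = -9 + M$ ($U{\left(M \right)} = M - 9 = -9 + M$)
$U{\left(-3 \right)} - -1056 = \left(-9 - 3\right) - -1056 = -12 + 1056 = 1044$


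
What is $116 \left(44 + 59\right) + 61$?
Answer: $12009$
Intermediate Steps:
$116 \left(44 + 59\right) + 61 = 116 \cdot 103 + 61 = 11948 + 61 = 12009$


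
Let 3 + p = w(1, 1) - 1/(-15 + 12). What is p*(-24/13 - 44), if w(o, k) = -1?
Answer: 6556/39 ≈ 168.10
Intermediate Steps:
p = -11/3 (p = -3 + (-1 - 1/(-15 + 12)) = -3 + (-1 - 1/(-3)) = -3 + (-1 - 1*(-⅓)) = -3 + (-1 + ⅓) = -3 - ⅔ = -11/3 ≈ -3.6667)
p*(-24/13 - 44) = -11*(-24/13 - 44)/3 = -11/3*(-596/13) = 6556/39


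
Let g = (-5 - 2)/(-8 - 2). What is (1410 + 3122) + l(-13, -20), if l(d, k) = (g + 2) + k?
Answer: 45147/10 ≈ 4514.7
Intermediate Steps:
g = 7/10 (g = -7/(-10) = -7*(-⅒) = 7/10 ≈ 0.70000)
l(d, k) = 27/10 + k (l(d, k) = (7/10 + 2) + k = 27/10 + k)
(1410 + 3122) + l(-13, -20) = (1410 + 3122) + (27/10 - 20) = 4532 - 173/10 = 45147/10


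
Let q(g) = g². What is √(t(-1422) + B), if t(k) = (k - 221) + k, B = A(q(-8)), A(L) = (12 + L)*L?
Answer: √1799 ≈ 42.415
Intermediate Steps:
A(L) = L*(12 + L)
B = 4864 (B = (-8)²*(12 + (-8)²) = 64*(12 + 64) = 64*76 = 4864)
t(k) = -221 + 2*k (t(k) = (-221 + k) + k = -221 + 2*k)
√(t(-1422) + B) = √((-221 + 2*(-1422)) + 4864) = √((-221 - 2844) + 4864) = √(-3065 + 4864) = √1799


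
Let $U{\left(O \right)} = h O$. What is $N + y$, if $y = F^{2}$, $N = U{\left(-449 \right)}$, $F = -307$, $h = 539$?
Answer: $-147762$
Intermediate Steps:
$U{\left(O \right)} = 539 O$
$N = -242011$ ($N = 539 \left(-449\right) = -242011$)
$y = 94249$ ($y = \left(-307\right)^{2} = 94249$)
$N + y = -242011 + 94249 = -147762$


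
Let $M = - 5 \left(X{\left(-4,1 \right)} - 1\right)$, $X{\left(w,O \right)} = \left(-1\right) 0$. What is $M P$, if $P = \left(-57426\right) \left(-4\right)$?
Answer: $1148520$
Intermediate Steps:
$P = 229704$
$X{\left(w,O \right)} = 0$
$M = 5$ ($M = - 5 \left(0 - 1\right) = \left(-5\right) \left(-1\right) = 5$)
$M P = 5 \cdot 229704 = 1148520$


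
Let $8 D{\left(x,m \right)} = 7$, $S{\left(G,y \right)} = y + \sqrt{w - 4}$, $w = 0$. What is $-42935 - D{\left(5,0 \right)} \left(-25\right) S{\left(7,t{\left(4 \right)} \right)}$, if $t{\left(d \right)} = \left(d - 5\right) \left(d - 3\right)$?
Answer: $- \frac{343655}{8} + \frac{175 i}{4} \approx -42957.0 + 43.75 i$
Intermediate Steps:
$t{\left(d \right)} = \left(-5 + d\right) \left(-3 + d\right)$
$S{\left(G,y \right)} = y + 2 i$ ($S{\left(G,y \right)} = y + \sqrt{0 - 4} = y + \sqrt{-4} = y + 2 i$)
$D{\left(x,m \right)} = \frac{7}{8}$ ($D{\left(x,m \right)} = \frac{1}{8} \cdot 7 = \frac{7}{8}$)
$-42935 - D{\left(5,0 \right)} \left(-25\right) S{\left(7,t{\left(4 \right)} \right)} = -42935 - \frac{7}{8} \left(-25\right) \left(\left(15 + 4^{2} - 32\right) + 2 i\right) = -42935 - - \frac{175 \left(\left(15 + 16 - 32\right) + 2 i\right)}{8} = -42935 - - \frac{175 \left(-1 + 2 i\right)}{8} = -42935 - \left(\frac{175}{8} - \frac{175 i}{4}\right) = - \frac{343655}{8} + \frac{175 i}{4}$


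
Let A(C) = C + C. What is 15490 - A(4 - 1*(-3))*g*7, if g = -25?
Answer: 17940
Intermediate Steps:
A(C) = 2*C
15490 - A(4 - 1*(-3))*g*7 = 15490 - (2*(4 - 1*(-3)))*(-25)*7 = 15490 - (2*(4 + 3))*(-25)*7 = 15490 - (2*7)*(-25)*7 = 15490 - 14*(-25)*7 = 15490 - (-350)*7 = 15490 - 1*(-2450) = 15490 + 2450 = 17940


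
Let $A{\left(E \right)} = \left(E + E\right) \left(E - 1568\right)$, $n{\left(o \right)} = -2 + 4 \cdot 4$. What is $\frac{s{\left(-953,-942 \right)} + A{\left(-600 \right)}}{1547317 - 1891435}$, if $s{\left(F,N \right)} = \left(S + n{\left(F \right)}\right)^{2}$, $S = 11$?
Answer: $- \frac{2602225}{344118} \approx -7.562$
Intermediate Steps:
$n{\left(o \right)} = 14$ ($n{\left(o \right)} = -2 + 16 = 14$)
$A{\left(E \right)} = 2 E \left(-1568 + E\right)$
$s{\left(F,N \right)} = 625$ ($s{\left(F,N \right)} = \left(11 + 14\right)^{2} = 25^{2} = 625$)
$\frac{s{\left(-953,-942 \right)} + A{\left(-600 \right)}}{1547317 - 1891435} = \frac{625 + 2 \left(-600\right) \left(-1568 - 600\right)}{1547317 - 1891435} = \frac{625 + 2 \left(-600\right) \left(-2168\right)}{-344118} = \left(625 + 2601600\right) \left(- \frac{1}{344118}\right) = 2602225 \left(- \frac{1}{344118}\right) = - \frac{2602225}{344118}$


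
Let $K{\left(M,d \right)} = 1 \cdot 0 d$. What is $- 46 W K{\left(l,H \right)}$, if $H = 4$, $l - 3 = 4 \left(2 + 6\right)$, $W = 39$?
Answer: $0$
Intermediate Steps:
$l = 35$ ($l = 3 + 4 \left(2 + 6\right) = 3 + 4 \cdot 8 = 3 + 32 = 35$)
$K{\left(M,d \right)} = 0$ ($K{\left(M,d \right)} = 0 d = 0$)
$- 46 W K{\left(l,H \right)} = \left(-46\right) 39 \cdot 0 = \left(-1794\right) 0 = 0$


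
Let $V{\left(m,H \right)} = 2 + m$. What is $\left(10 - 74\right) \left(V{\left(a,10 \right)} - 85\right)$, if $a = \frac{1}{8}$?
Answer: $5304$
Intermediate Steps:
$a = \frac{1}{8} \approx 0.125$
$\left(10 - 74\right) \left(V{\left(a,10 \right)} - 85\right) = \left(10 - 74\right) \left(\left(2 + \frac{1}{8}\right) - 85\right) = \left(10 - 74\right) \left(\frac{17}{8} - 85\right) = \left(-64\right) \left(- \frac{663}{8}\right) = 5304$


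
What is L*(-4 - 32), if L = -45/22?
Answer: 810/11 ≈ 73.636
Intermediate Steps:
L = -45/22 (L = -45*1/22 = -45/22 ≈ -2.0455)
L*(-4 - 32) = -45*(-4 - 32)/22 = -45/22*(-36) = 810/11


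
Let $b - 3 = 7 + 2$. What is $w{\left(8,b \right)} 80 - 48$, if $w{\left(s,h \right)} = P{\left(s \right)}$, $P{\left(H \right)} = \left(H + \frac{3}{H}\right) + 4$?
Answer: $942$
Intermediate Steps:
$P{\left(H \right)} = 4 + H + \frac{3}{H}$
$b = 12$ ($b = 3 + \left(7 + 2\right) = 3 + 9 = 12$)
$w{\left(s,h \right)} = 4 + s + \frac{3}{s}$
$w{\left(8,b \right)} 80 - 48 = \left(4 + 8 + \frac{3}{8}\right) 80 - 48 = \frac{99}{8} \cdot 80 - 48 = 990 - 48 = 942$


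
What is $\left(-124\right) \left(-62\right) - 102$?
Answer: $7586$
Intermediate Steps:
$\left(-124\right) \left(-62\right) - 102 = 7688 - 102 = 7586$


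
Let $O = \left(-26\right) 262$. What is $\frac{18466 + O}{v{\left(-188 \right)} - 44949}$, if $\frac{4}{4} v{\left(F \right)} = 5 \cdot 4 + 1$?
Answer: $- \frac{5827}{22464} \approx -0.25939$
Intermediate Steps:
$O = -6812$
$v{\left(F \right)} = 21$ ($v{\left(F \right)} = 5 \cdot 4 + 1 = 20 + 1 = 21$)
$\frac{18466 + O}{v{\left(-188 \right)} - 44949} = \frac{18466 - 6812}{21 - 44949} = \frac{11654}{-44928} = 11654 \left(- \frac{1}{44928}\right) = - \frac{5827}{22464}$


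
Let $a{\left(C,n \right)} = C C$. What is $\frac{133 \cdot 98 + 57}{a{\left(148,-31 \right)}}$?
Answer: $\frac{13091}{21904} \approx 0.59765$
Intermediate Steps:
$a{\left(C,n \right)} = C^{2}$
$\frac{133 \cdot 98 + 57}{a{\left(148,-31 \right)}} = \frac{133 \cdot 98 + 57}{148^{2}} = \frac{13034 + 57}{21904} = 13091 \cdot \frac{1}{21904} = \frac{13091}{21904}$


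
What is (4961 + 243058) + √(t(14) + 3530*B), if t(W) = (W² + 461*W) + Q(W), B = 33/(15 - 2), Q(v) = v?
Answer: 248019 + √2640586/13 ≈ 2.4814e+5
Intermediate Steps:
B = 33/13 ≈ 2.5385
t(W) = W² + 462*W (t(W) = (W² + 461*W) + W = W² + 462*W)
(4961 + 243058) + √(t(14) + 3530*B) = (4961 + 243058) + √(14*(462 + 14) + 3530*(33/13)) = 248019 + √(14*476 + 116490/13) = 248019 + √(6664 + 116490/13) = 248019 + √(203122/13) = 248019 + √2640586/13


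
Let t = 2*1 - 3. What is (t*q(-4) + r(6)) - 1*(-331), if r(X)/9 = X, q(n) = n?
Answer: 389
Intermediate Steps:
t = -1 (t = 2 - 3 = -1)
r(X) = 9*X
(t*q(-4) + r(6)) - 1*(-331) = (-1*(-4) + 9*6) - 1*(-331) = (4 + 54) + 331 = 58 + 331 = 389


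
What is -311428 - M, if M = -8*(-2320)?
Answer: -329988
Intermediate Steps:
M = 18560
-311428 - M = -311428 - 1*18560 = -311428 - 18560 = -329988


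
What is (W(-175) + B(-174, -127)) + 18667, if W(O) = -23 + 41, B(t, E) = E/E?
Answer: 18686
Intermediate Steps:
B(t, E) = 1
W(O) = 18
(W(-175) + B(-174, -127)) + 18667 = (18 + 1) + 18667 = 19 + 18667 = 18686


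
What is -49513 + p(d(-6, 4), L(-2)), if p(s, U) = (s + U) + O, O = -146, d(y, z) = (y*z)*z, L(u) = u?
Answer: -49757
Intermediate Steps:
d(y, z) = y*z²
p(s, U) = -146 + U + s (p(s, U) = (s + U) - 146 = (U + s) - 146 = -146 + U + s)
-49513 + p(d(-6, 4), L(-2)) = -49513 + (-146 - 2 - 6*4²) = -49513 + (-146 - 2 - 6*16) = -49513 + (-146 - 2 - 96) = -49513 - 244 = -49757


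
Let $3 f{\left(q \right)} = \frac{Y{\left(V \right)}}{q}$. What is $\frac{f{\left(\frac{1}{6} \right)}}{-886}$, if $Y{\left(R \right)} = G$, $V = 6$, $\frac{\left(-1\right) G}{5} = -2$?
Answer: $- \frac{10}{443} \approx -0.022573$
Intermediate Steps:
$G = 10$ ($G = \left(-5\right) \left(-2\right) = 10$)
$Y{\left(R \right)} = 10$
$f{\left(q \right)} = \frac{10}{3 q}$ ($f{\left(q \right)} = \frac{10 \frac{1}{q}}{3} = \frac{10}{3 q}$)
$\frac{f{\left(\frac{1}{6} \right)}}{-886} = \frac{\frac{10}{3} \frac{1}{\frac{1}{6}}}{-886} = \frac{10 \frac{1}{\frac{1}{6}}}{3} \left(- \frac{1}{886}\right) = \frac{10}{3} \cdot 6 \left(- \frac{1}{886}\right) = 20 \left(- \frac{1}{886}\right) = - \frac{10}{443}$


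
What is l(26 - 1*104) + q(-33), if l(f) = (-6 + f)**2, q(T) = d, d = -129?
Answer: 6927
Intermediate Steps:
q(T) = -129
l(26 - 1*104) + q(-33) = (-6 + (26 - 1*104))**2 - 129 = (-6 + (26 - 104))**2 - 129 = (-6 - 78)**2 - 129 = (-84)**2 - 129 = 7056 - 129 = 6927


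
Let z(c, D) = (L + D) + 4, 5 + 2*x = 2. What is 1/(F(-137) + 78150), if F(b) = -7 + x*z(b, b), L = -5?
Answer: 1/78350 ≈ 1.2763e-5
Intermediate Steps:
x = -3/2 (x = -5/2 + (½)*2 = -5/2 + 1 = -3/2 ≈ -1.5000)
z(c, D) = -1 + D (z(c, D) = (-5 + D) + 4 = -1 + D)
F(b) = -11/2 - 3*b/2 (F(b) = -7 - 3*(-1 + b)/2 = -7 + (3/2 - 3*b/2) = -11/2 - 3*b/2)
1/(F(-137) + 78150) = 1/((-11/2 - 3/2*(-137)) + 78150) = 1/((-11/2 + 411/2) + 78150) = 1/(200 + 78150) = 1/78350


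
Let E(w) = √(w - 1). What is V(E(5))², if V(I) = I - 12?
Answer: 100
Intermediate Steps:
E(w) = √(-1 + w)
V(I) = -12 + I
V(E(5))² = (-12 + √(-1 + 5))² = (-12 + √4)² = (-12 + 2)² = (-10)² = 100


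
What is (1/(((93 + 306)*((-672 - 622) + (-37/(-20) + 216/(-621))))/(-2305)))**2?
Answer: 1124236090000/56275724821952601 ≈ 1.9977e-5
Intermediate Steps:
(1/(((93 + 306)*((-672 - 622) + (-37/(-20) + 216/(-621))))/(-2305)))**2 = (1/((399*(-1294 + (-37*(-1/20) + 216*(-1/621))))*(-1/2305)))**2 = (1/((399*(-1294 + (37/20 - 8/23)))*(-1/2305)))**2 = (1/((399*(-1294 + 691/460))*(-1/2305)))**2 = (1/((399*(-594549/460))*(-1/2305)))**2 = (1/(-237225051/460*(-1/2305)))**2 = (1/(237225051/1060300))**2 = (1060300/237225051)**2 = 1124236090000/56275724821952601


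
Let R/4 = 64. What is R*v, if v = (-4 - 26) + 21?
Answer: -2304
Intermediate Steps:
R = 256 (R = 4*64 = 256)
v = -9 (v = -30 + 21 = -9)
R*v = 256*(-9) = -2304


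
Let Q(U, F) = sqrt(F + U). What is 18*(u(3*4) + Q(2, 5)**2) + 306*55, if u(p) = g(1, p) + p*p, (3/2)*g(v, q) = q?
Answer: 19692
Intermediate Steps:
g(v, q) = 2*q/3
u(p) = p**2 + 2*p/3 (u(p) = 2*p/3 + p*p = 2*p/3 + p**2 = p**2 + 2*p/3)
18*(u(3*4) + Q(2, 5)**2) + 306*55 = 18*((3*4)*(2 + 3*(3*4))/3 + (sqrt(5 + 2))**2) + 306*55 = 18*((1/3)*12*(2 + 3*12) + (sqrt(7))**2) + 16830 = 18*((1/3)*12*(2 + 36) + 7) + 16830 = 18*((1/3)*12*38 + 7) + 16830 = 18*(152 + 7) + 16830 = 18*159 + 16830 = 2862 + 16830 = 19692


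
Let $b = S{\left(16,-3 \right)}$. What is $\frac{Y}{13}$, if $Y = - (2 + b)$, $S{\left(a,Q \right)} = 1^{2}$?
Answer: $- \frac{3}{13} \approx -0.23077$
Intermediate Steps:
$S{\left(a,Q \right)} = 1$
$b = 1$
$Y = -3$ ($Y = - (2 + 1) = \left(-1\right) 3 = -3$)
$\frac{Y}{13} = - \frac{3}{13}$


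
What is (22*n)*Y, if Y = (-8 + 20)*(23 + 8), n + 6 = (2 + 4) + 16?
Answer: 130944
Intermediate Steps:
n = 16 (n = -6 + ((2 + 4) + 16) = -6 + (6 + 16) = -6 + 22 = 16)
Y = 372 (Y = 12*31 = 372)
(22*n)*Y = (22*16)*372 = 352*372 = 130944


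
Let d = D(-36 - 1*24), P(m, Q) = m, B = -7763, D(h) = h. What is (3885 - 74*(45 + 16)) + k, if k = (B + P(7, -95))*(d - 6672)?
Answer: 52212763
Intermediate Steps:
d = -60 (d = -36 - 1*24 = -36 - 24 = -60)
k = 52213392 (k = (-7763 + 7)*(-60 - 6672) = -7756*(-6732) = 52213392)
(3885 - 74*(45 + 16)) + k = (3885 - 74*(45 + 16)) + 52213392 = (3885 - 74*61) + 52213392 = (3885 - 4514) + 52213392 = -629 + 52213392 = 52212763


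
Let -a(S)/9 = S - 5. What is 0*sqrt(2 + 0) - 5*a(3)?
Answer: -90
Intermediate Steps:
a(S) = 45 - 9*S (a(S) = -9*(S - 5) = -9*(-5 + S) = 45 - 9*S)
0*sqrt(2 + 0) - 5*a(3) = 0*sqrt(2 + 0) - 5*(45 - 9*3) = 0*sqrt(2) - 5*(45 - 27) = 0 - 5*18 = 0 - 90 = -90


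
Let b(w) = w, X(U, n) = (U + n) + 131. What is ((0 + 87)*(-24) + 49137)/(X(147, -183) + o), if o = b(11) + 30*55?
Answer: 47049/1756 ≈ 26.793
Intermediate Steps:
X(U, n) = 131 + U + n
o = 1661 (o = 11 + 30*55 = 11 + 1650 = 1661)
((0 + 87)*(-24) + 49137)/(X(147, -183) + o) = ((0 + 87)*(-24) + 49137)/((131 + 147 - 183) + 1661) = (87*(-24) + 49137)/(95 + 1661) = (-2088 + 49137)/1756 = 47049*(1/1756) = 47049/1756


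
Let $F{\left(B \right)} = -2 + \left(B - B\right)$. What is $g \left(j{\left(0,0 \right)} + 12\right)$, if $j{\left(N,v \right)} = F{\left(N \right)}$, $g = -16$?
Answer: $-160$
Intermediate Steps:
$F{\left(B \right)} = -2$ ($F{\left(B \right)} = -2 + 0 = -2$)
$j{\left(N,v \right)} = -2$
$g \left(j{\left(0,0 \right)} + 12\right) = - 16 \left(-2 + 12\right) = \left(-16\right) 10 = -160$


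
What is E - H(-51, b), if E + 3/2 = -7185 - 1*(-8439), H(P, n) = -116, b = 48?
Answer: 2737/2 ≈ 1368.5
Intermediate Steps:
E = 2505/2 (E = -3/2 + (-7185 - 1*(-8439)) = -3/2 + (-7185 + 8439) = -3/2 + 1254 = 2505/2 ≈ 1252.5)
E - H(-51, b) = 2505/2 - 1*(-116) = 2505/2 + 116 = 2737/2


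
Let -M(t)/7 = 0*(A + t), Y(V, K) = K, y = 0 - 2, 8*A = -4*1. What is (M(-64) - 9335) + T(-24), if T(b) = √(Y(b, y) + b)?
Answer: -9335 + I*√26 ≈ -9335.0 + 5.099*I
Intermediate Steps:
A = -½ (A = (-4*1)/8 = (⅛)*(-4) = -½ ≈ -0.50000)
y = -2
T(b) = √(-2 + b)
M(t) = 0 (M(t) = -0*(-½ + t) = -7*0 = 0)
(M(-64) - 9335) + T(-24) = (0 - 9335) + √(-2 - 24) = -9335 + √(-26) = -9335 + I*√26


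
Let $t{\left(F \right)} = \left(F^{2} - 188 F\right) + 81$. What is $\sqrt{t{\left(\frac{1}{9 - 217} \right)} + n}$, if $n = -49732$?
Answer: $\frac{i \sqrt{2148061759}}{208} \approx 222.82 i$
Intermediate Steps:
$t{\left(F \right)} = 81 + F^{2} - 188 F$
$\sqrt{t{\left(\frac{1}{9 - 217} \right)} + n} = \sqrt{\left(81 + \left(\frac{1}{9 - 217}\right)^{2} - \frac{188}{9 - 217}\right) - 49732} = \sqrt{\left(81 + \left(\frac{1}{-208}\right)^{2} - \frac{188}{-208}\right) - 49732} = \sqrt{\left(81 + \left(- \frac{1}{208}\right)^{2} - - \frac{47}{52}\right) - 49732} = \sqrt{\left(81 + \frac{1}{43264} + \frac{47}{52}\right) - 49732} = \sqrt{\frac{3543489}{43264} - 49732} = \sqrt{- \frac{2148061759}{43264}} = \frac{i \sqrt{2148061759}}{208}$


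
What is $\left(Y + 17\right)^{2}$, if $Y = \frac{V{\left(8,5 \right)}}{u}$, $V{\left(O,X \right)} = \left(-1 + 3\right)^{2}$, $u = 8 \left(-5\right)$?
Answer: $\frac{28561}{100} \approx 285.61$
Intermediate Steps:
$u = -40$
$V{\left(O,X \right)} = 4$ ($V{\left(O,X \right)} = 2^{2} = 4$)
$Y = - \frac{1}{10}$ ($Y = \frac{4}{-40} = 4 \left(- \frac{1}{40}\right) = - \frac{1}{10} \approx -0.1$)
$\left(Y + 17\right)^{2} = \left(- \frac{1}{10} + 17\right)^{2} = \left(\frac{169}{10}\right)^{2} = \frac{28561}{100}$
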